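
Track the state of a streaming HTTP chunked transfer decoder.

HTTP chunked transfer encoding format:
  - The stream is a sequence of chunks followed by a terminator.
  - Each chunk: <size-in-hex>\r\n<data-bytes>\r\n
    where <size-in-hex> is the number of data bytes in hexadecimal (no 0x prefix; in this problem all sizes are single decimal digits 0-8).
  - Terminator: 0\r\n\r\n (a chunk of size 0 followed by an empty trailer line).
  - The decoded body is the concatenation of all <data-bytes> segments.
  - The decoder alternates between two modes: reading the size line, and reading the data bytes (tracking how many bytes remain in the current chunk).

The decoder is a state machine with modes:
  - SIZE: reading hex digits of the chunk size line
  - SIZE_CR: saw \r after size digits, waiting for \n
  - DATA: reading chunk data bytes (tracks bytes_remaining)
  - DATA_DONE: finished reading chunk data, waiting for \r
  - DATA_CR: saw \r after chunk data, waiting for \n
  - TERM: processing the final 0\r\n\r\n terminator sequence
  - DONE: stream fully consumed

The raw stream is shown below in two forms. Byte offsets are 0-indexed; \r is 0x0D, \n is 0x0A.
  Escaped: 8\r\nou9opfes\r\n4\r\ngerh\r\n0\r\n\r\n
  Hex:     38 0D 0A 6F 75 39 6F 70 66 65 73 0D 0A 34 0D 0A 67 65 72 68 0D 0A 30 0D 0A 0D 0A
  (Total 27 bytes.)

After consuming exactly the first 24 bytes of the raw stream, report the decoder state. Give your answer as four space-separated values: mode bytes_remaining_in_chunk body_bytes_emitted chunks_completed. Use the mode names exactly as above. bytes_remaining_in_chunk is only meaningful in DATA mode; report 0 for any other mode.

Answer: SIZE_CR 0 12 2

Derivation:
Byte 0 = '8': mode=SIZE remaining=0 emitted=0 chunks_done=0
Byte 1 = 0x0D: mode=SIZE_CR remaining=0 emitted=0 chunks_done=0
Byte 2 = 0x0A: mode=DATA remaining=8 emitted=0 chunks_done=0
Byte 3 = 'o': mode=DATA remaining=7 emitted=1 chunks_done=0
Byte 4 = 'u': mode=DATA remaining=6 emitted=2 chunks_done=0
Byte 5 = '9': mode=DATA remaining=5 emitted=3 chunks_done=0
Byte 6 = 'o': mode=DATA remaining=4 emitted=4 chunks_done=0
Byte 7 = 'p': mode=DATA remaining=3 emitted=5 chunks_done=0
Byte 8 = 'f': mode=DATA remaining=2 emitted=6 chunks_done=0
Byte 9 = 'e': mode=DATA remaining=1 emitted=7 chunks_done=0
Byte 10 = 's': mode=DATA_DONE remaining=0 emitted=8 chunks_done=0
Byte 11 = 0x0D: mode=DATA_CR remaining=0 emitted=8 chunks_done=0
Byte 12 = 0x0A: mode=SIZE remaining=0 emitted=8 chunks_done=1
Byte 13 = '4': mode=SIZE remaining=0 emitted=8 chunks_done=1
Byte 14 = 0x0D: mode=SIZE_CR remaining=0 emitted=8 chunks_done=1
Byte 15 = 0x0A: mode=DATA remaining=4 emitted=8 chunks_done=1
Byte 16 = 'g': mode=DATA remaining=3 emitted=9 chunks_done=1
Byte 17 = 'e': mode=DATA remaining=2 emitted=10 chunks_done=1
Byte 18 = 'r': mode=DATA remaining=1 emitted=11 chunks_done=1
Byte 19 = 'h': mode=DATA_DONE remaining=0 emitted=12 chunks_done=1
Byte 20 = 0x0D: mode=DATA_CR remaining=0 emitted=12 chunks_done=1
Byte 21 = 0x0A: mode=SIZE remaining=0 emitted=12 chunks_done=2
Byte 22 = '0': mode=SIZE remaining=0 emitted=12 chunks_done=2
Byte 23 = 0x0D: mode=SIZE_CR remaining=0 emitted=12 chunks_done=2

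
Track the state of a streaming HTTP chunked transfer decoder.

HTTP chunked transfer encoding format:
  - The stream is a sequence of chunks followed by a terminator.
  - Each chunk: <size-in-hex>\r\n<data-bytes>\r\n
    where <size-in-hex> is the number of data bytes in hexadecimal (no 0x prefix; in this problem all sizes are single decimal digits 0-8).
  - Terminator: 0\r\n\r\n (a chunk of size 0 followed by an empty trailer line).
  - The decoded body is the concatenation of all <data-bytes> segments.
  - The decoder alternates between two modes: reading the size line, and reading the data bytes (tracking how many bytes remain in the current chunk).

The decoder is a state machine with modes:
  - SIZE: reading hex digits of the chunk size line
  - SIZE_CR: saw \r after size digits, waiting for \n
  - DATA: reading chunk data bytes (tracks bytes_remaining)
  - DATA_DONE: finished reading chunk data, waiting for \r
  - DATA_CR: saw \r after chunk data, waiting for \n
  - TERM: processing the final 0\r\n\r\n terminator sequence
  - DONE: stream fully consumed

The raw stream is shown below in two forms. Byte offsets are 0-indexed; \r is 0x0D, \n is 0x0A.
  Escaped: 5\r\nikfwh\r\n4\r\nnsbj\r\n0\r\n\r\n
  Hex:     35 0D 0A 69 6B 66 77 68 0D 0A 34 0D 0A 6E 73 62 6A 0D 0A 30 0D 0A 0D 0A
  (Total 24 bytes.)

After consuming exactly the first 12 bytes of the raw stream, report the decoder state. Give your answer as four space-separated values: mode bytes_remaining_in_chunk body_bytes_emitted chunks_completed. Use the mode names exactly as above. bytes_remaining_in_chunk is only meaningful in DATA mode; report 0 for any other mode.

Byte 0 = '5': mode=SIZE remaining=0 emitted=0 chunks_done=0
Byte 1 = 0x0D: mode=SIZE_CR remaining=0 emitted=0 chunks_done=0
Byte 2 = 0x0A: mode=DATA remaining=5 emitted=0 chunks_done=0
Byte 3 = 'i': mode=DATA remaining=4 emitted=1 chunks_done=0
Byte 4 = 'k': mode=DATA remaining=3 emitted=2 chunks_done=0
Byte 5 = 'f': mode=DATA remaining=2 emitted=3 chunks_done=0
Byte 6 = 'w': mode=DATA remaining=1 emitted=4 chunks_done=0
Byte 7 = 'h': mode=DATA_DONE remaining=0 emitted=5 chunks_done=0
Byte 8 = 0x0D: mode=DATA_CR remaining=0 emitted=5 chunks_done=0
Byte 9 = 0x0A: mode=SIZE remaining=0 emitted=5 chunks_done=1
Byte 10 = '4': mode=SIZE remaining=0 emitted=5 chunks_done=1
Byte 11 = 0x0D: mode=SIZE_CR remaining=0 emitted=5 chunks_done=1

Answer: SIZE_CR 0 5 1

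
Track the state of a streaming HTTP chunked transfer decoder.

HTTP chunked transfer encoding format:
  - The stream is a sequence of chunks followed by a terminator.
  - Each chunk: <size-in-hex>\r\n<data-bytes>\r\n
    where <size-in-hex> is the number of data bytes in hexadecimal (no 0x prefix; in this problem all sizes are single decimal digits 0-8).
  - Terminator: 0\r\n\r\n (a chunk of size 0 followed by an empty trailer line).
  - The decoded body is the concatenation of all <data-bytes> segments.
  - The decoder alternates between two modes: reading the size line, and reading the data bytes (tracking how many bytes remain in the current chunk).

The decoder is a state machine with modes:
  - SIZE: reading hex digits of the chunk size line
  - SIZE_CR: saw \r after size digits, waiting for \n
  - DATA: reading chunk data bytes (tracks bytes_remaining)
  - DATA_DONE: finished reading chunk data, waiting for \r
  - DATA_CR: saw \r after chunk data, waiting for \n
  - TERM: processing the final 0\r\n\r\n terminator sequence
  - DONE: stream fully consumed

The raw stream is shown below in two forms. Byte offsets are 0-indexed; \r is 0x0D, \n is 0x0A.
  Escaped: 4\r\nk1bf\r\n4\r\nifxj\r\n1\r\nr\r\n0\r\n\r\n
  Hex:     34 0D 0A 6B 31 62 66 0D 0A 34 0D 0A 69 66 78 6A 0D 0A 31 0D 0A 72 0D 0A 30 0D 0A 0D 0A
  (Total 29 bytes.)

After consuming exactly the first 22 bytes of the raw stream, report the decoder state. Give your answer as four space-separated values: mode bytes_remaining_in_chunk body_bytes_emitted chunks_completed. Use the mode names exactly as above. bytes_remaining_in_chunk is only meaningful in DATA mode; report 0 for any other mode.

Byte 0 = '4': mode=SIZE remaining=0 emitted=0 chunks_done=0
Byte 1 = 0x0D: mode=SIZE_CR remaining=0 emitted=0 chunks_done=0
Byte 2 = 0x0A: mode=DATA remaining=4 emitted=0 chunks_done=0
Byte 3 = 'k': mode=DATA remaining=3 emitted=1 chunks_done=0
Byte 4 = '1': mode=DATA remaining=2 emitted=2 chunks_done=0
Byte 5 = 'b': mode=DATA remaining=1 emitted=3 chunks_done=0
Byte 6 = 'f': mode=DATA_DONE remaining=0 emitted=4 chunks_done=0
Byte 7 = 0x0D: mode=DATA_CR remaining=0 emitted=4 chunks_done=0
Byte 8 = 0x0A: mode=SIZE remaining=0 emitted=4 chunks_done=1
Byte 9 = '4': mode=SIZE remaining=0 emitted=4 chunks_done=1
Byte 10 = 0x0D: mode=SIZE_CR remaining=0 emitted=4 chunks_done=1
Byte 11 = 0x0A: mode=DATA remaining=4 emitted=4 chunks_done=1
Byte 12 = 'i': mode=DATA remaining=3 emitted=5 chunks_done=1
Byte 13 = 'f': mode=DATA remaining=2 emitted=6 chunks_done=1
Byte 14 = 'x': mode=DATA remaining=1 emitted=7 chunks_done=1
Byte 15 = 'j': mode=DATA_DONE remaining=0 emitted=8 chunks_done=1
Byte 16 = 0x0D: mode=DATA_CR remaining=0 emitted=8 chunks_done=1
Byte 17 = 0x0A: mode=SIZE remaining=0 emitted=8 chunks_done=2
Byte 18 = '1': mode=SIZE remaining=0 emitted=8 chunks_done=2
Byte 19 = 0x0D: mode=SIZE_CR remaining=0 emitted=8 chunks_done=2
Byte 20 = 0x0A: mode=DATA remaining=1 emitted=8 chunks_done=2
Byte 21 = 'r': mode=DATA_DONE remaining=0 emitted=9 chunks_done=2

Answer: DATA_DONE 0 9 2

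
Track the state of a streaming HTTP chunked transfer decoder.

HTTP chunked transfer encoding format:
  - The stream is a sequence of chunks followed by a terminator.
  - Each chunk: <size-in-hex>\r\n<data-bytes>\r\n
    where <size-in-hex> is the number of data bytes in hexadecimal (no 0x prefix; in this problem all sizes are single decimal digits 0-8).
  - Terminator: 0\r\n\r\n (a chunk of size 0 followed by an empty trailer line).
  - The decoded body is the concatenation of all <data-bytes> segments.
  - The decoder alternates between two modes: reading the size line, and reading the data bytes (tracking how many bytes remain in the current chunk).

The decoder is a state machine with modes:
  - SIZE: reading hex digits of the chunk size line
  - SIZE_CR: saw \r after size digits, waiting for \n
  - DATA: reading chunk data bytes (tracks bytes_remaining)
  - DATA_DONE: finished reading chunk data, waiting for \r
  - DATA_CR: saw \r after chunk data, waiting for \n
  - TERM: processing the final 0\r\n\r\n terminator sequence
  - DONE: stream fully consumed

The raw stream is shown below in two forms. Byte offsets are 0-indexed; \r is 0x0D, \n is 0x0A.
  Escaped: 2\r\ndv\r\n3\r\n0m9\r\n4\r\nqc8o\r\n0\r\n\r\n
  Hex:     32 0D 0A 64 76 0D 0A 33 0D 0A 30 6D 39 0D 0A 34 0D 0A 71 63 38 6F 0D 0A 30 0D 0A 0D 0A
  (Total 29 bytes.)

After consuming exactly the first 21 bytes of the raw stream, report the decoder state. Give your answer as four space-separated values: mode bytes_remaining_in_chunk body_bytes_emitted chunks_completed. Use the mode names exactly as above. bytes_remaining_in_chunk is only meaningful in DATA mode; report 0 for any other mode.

Byte 0 = '2': mode=SIZE remaining=0 emitted=0 chunks_done=0
Byte 1 = 0x0D: mode=SIZE_CR remaining=0 emitted=0 chunks_done=0
Byte 2 = 0x0A: mode=DATA remaining=2 emitted=0 chunks_done=0
Byte 3 = 'd': mode=DATA remaining=1 emitted=1 chunks_done=0
Byte 4 = 'v': mode=DATA_DONE remaining=0 emitted=2 chunks_done=0
Byte 5 = 0x0D: mode=DATA_CR remaining=0 emitted=2 chunks_done=0
Byte 6 = 0x0A: mode=SIZE remaining=0 emitted=2 chunks_done=1
Byte 7 = '3': mode=SIZE remaining=0 emitted=2 chunks_done=1
Byte 8 = 0x0D: mode=SIZE_CR remaining=0 emitted=2 chunks_done=1
Byte 9 = 0x0A: mode=DATA remaining=3 emitted=2 chunks_done=1
Byte 10 = '0': mode=DATA remaining=2 emitted=3 chunks_done=1
Byte 11 = 'm': mode=DATA remaining=1 emitted=4 chunks_done=1
Byte 12 = '9': mode=DATA_DONE remaining=0 emitted=5 chunks_done=1
Byte 13 = 0x0D: mode=DATA_CR remaining=0 emitted=5 chunks_done=1
Byte 14 = 0x0A: mode=SIZE remaining=0 emitted=5 chunks_done=2
Byte 15 = '4': mode=SIZE remaining=0 emitted=5 chunks_done=2
Byte 16 = 0x0D: mode=SIZE_CR remaining=0 emitted=5 chunks_done=2
Byte 17 = 0x0A: mode=DATA remaining=4 emitted=5 chunks_done=2
Byte 18 = 'q': mode=DATA remaining=3 emitted=6 chunks_done=2
Byte 19 = 'c': mode=DATA remaining=2 emitted=7 chunks_done=2
Byte 20 = '8': mode=DATA remaining=1 emitted=8 chunks_done=2

Answer: DATA 1 8 2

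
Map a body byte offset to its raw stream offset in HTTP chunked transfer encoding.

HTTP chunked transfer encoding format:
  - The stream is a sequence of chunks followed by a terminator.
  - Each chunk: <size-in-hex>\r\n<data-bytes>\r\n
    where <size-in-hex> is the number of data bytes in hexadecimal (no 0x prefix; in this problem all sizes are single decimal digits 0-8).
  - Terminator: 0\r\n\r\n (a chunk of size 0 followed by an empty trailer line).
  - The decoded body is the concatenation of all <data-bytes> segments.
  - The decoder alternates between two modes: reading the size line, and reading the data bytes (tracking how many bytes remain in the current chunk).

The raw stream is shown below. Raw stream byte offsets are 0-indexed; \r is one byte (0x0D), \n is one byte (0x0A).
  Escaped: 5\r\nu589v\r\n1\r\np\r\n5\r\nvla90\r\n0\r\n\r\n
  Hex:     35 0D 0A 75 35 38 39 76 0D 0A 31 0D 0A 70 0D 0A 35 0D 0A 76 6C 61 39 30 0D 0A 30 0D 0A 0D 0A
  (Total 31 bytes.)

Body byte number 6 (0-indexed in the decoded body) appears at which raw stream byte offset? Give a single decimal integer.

Answer: 19

Derivation:
Chunk 1: stream[0..1]='5' size=0x5=5, data at stream[3..8]='u589v' -> body[0..5], body so far='u589v'
Chunk 2: stream[10..11]='1' size=0x1=1, data at stream[13..14]='p' -> body[5..6], body so far='u589vp'
Chunk 3: stream[16..17]='5' size=0x5=5, data at stream[19..24]='vla90' -> body[6..11], body so far='u589vpvla90'
Chunk 4: stream[26..27]='0' size=0 (terminator). Final body='u589vpvla90' (11 bytes)
Body byte 6 at stream offset 19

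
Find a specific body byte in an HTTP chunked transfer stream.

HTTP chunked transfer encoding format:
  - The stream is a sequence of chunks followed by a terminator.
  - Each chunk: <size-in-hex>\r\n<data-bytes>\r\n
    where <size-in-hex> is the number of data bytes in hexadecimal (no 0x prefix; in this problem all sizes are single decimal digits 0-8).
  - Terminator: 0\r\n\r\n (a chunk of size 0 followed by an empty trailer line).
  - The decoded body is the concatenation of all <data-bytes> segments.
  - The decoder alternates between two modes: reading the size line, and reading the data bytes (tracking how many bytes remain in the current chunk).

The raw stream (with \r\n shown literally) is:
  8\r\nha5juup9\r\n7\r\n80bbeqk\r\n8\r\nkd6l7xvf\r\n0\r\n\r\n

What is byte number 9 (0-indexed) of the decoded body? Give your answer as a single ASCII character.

Answer: 0

Derivation:
Chunk 1: stream[0..1]='8' size=0x8=8, data at stream[3..11]='ha5juup9' -> body[0..8], body so far='ha5juup9'
Chunk 2: stream[13..14]='7' size=0x7=7, data at stream[16..23]='80bbeqk' -> body[8..15], body so far='ha5juup980bbeqk'
Chunk 3: stream[25..26]='8' size=0x8=8, data at stream[28..36]='kd6l7xvf' -> body[15..23], body so far='ha5juup980bbeqkkd6l7xvf'
Chunk 4: stream[38..39]='0' size=0 (terminator). Final body='ha5juup980bbeqkkd6l7xvf' (23 bytes)
Body byte 9 = '0'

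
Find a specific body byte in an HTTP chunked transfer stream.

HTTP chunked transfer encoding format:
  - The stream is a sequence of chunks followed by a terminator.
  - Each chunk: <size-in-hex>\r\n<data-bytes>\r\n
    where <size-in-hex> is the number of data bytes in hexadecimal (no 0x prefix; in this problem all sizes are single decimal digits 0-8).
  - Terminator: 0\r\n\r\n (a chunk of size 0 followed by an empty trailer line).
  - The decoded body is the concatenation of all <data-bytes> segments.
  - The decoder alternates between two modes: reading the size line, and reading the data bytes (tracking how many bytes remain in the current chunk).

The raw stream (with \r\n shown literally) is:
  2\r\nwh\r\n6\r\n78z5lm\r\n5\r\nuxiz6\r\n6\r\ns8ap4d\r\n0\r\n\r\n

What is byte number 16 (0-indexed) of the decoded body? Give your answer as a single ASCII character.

Chunk 1: stream[0..1]='2' size=0x2=2, data at stream[3..5]='wh' -> body[0..2], body so far='wh'
Chunk 2: stream[7..8]='6' size=0x6=6, data at stream[10..16]='78z5lm' -> body[2..8], body so far='wh78z5lm'
Chunk 3: stream[18..19]='5' size=0x5=5, data at stream[21..26]='uxiz6' -> body[8..13], body so far='wh78z5lmuxiz6'
Chunk 4: stream[28..29]='6' size=0x6=6, data at stream[31..37]='s8ap4d' -> body[13..19], body so far='wh78z5lmuxiz6s8ap4d'
Chunk 5: stream[39..40]='0' size=0 (terminator). Final body='wh78z5lmuxiz6s8ap4d' (19 bytes)
Body byte 16 = 'p'

Answer: p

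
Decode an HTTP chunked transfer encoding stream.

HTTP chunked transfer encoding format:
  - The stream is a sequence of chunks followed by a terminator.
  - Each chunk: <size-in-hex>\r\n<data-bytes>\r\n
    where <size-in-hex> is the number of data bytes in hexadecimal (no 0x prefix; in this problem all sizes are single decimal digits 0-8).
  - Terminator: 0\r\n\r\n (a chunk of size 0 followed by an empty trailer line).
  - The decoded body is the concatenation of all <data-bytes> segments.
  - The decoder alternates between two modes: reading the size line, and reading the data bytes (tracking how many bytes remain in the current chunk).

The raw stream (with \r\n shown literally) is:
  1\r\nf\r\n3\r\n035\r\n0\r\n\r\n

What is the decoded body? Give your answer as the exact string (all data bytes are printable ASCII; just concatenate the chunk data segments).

Answer: f035

Derivation:
Chunk 1: stream[0..1]='1' size=0x1=1, data at stream[3..4]='f' -> body[0..1], body so far='f'
Chunk 2: stream[6..7]='3' size=0x3=3, data at stream[9..12]='035' -> body[1..4], body so far='f035'
Chunk 3: stream[14..15]='0' size=0 (terminator). Final body='f035' (4 bytes)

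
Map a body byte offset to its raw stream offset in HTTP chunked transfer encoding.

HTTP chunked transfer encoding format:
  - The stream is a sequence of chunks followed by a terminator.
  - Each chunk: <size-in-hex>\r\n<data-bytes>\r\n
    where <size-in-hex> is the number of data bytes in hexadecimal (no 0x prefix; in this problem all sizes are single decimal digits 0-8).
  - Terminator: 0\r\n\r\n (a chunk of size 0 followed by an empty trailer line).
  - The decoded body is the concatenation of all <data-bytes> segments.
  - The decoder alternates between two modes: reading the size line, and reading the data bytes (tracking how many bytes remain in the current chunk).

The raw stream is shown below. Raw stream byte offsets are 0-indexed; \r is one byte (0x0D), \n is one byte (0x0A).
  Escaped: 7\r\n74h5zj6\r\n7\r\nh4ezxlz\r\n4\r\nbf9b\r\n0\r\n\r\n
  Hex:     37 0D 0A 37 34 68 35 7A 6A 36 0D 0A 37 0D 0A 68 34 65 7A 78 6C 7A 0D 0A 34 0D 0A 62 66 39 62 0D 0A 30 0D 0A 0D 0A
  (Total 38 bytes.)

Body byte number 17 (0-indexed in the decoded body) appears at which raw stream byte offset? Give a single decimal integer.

Answer: 30

Derivation:
Chunk 1: stream[0..1]='7' size=0x7=7, data at stream[3..10]='74h5zj6' -> body[0..7], body so far='74h5zj6'
Chunk 2: stream[12..13]='7' size=0x7=7, data at stream[15..22]='h4ezxlz' -> body[7..14], body so far='74h5zj6h4ezxlz'
Chunk 3: stream[24..25]='4' size=0x4=4, data at stream[27..31]='bf9b' -> body[14..18], body so far='74h5zj6h4ezxlzbf9b'
Chunk 4: stream[33..34]='0' size=0 (terminator). Final body='74h5zj6h4ezxlzbf9b' (18 bytes)
Body byte 17 at stream offset 30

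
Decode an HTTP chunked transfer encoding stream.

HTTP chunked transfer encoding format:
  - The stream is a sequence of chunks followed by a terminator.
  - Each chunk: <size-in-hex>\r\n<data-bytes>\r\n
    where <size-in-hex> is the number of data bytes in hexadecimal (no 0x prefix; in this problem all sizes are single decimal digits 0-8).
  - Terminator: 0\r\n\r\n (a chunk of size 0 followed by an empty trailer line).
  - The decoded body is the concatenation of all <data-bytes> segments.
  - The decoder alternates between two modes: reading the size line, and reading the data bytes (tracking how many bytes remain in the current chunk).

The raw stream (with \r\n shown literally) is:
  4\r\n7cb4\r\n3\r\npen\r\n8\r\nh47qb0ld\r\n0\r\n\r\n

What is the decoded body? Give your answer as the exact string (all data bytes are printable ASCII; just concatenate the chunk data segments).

Answer: 7cb4penh47qb0ld

Derivation:
Chunk 1: stream[0..1]='4' size=0x4=4, data at stream[3..7]='7cb4' -> body[0..4], body so far='7cb4'
Chunk 2: stream[9..10]='3' size=0x3=3, data at stream[12..15]='pen' -> body[4..7], body so far='7cb4pen'
Chunk 3: stream[17..18]='8' size=0x8=8, data at stream[20..28]='h47qb0ld' -> body[7..15], body so far='7cb4penh47qb0ld'
Chunk 4: stream[30..31]='0' size=0 (terminator). Final body='7cb4penh47qb0ld' (15 bytes)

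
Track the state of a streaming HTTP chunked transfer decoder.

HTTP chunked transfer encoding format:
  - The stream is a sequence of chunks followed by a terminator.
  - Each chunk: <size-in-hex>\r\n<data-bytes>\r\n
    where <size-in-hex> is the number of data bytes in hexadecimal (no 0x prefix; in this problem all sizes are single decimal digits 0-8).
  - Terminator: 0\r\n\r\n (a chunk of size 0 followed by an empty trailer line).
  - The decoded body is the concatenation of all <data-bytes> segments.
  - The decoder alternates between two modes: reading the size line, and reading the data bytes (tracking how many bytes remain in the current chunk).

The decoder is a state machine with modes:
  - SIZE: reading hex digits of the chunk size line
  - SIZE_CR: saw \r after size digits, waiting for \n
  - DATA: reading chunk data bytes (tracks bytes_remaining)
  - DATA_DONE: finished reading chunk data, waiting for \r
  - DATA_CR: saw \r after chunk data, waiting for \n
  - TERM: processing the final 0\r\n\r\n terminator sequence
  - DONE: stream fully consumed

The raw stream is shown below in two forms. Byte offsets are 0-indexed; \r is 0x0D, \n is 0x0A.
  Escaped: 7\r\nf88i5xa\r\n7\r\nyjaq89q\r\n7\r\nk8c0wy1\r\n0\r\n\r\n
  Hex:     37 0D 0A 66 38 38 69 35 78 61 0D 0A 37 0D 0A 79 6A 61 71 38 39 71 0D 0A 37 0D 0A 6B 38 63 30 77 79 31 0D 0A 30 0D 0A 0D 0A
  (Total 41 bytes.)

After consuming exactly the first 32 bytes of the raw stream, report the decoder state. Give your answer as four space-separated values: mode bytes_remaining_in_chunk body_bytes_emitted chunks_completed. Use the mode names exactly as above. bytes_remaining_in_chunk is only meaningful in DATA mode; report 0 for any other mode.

Byte 0 = '7': mode=SIZE remaining=0 emitted=0 chunks_done=0
Byte 1 = 0x0D: mode=SIZE_CR remaining=0 emitted=0 chunks_done=0
Byte 2 = 0x0A: mode=DATA remaining=7 emitted=0 chunks_done=0
Byte 3 = 'f': mode=DATA remaining=6 emitted=1 chunks_done=0
Byte 4 = '8': mode=DATA remaining=5 emitted=2 chunks_done=0
Byte 5 = '8': mode=DATA remaining=4 emitted=3 chunks_done=0
Byte 6 = 'i': mode=DATA remaining=3 emitted=4 chunks_done=0
Byte 7 = '5': mode=DATA remaining=2 emitted=5 chunks_done=0
Byte 8 = 'x': mode=DATA remaining=1 emitted=6 chunks_done=0
Byte 9 = 'a': mode=DATA_DONE remaining=0 emitted=7 chunks_done=0
Byte 10 = 0x0D: mode=DATA_CR remaining=0 emitted=7 chunks_done=0
Byte 11 = 0x0A: mode=SIZE remaining=0 emitted=7 chunks_done=1
Byte 12 = '7': mode=SIZE remaining=0 emitted=7 chunks_done=1
Byte 13 = 0x0D: mode=SIZE_CR remaining=0 emitted=7 chunks_done=1
Byte 14 = 0x0A: mode=DATA remaining=7 emitted=7 chunks_done=1
Byte 15 = 'y': mode=DATA remaining=6 emitted=8 chunks_done=1
Byte 16 = 'j': mode=DATA remaining=5 emitted=9 chunks_done=1
Byte 17 = 'a': mode=DATA remaining=4 emitted=10 chunks_done=1
Byte 18 = 'q': mode=DATA remaining=3 emitted=11 chunks_done=1
Byte 19 = '8': mode=DATA remaining=2 emitted=12 chunks_done=1
Byte 20 = '9': mode=DATA remaining=1 emitted=13 chunks_done=1
Byte 21 = 'q': mode=DATA_DONE remaining=0 emitted=14 chunks_done=1
Byte 22 = 0x0D: mode=DATA_CR remaining=0 emitted=14 chunks_done=1
Byte 23 = 0x0A: mode=SIZE remaining=0 emitted=14 chunks_done=2
Byte 24 = '7': mode=SIZE remaining=0 emitted=14 chunks_done=2
Byte 25 = 0x0D: mode=SIZE_CR remaining=0 emitted=14 chunks_done=2
Byte 26 = 0x0A: mode=DATA remaining=7 emitted=14 chunks_done=2
Byte 27 = 'k': mode=DATA remaining=6 emitted=15 chunks_done=2
Byte 28 = '8': mode=DATA remaining=5 emitted=16 chunks_done=2
Byte 29 = 'c': mode=DATA remaining=4 emitted=17 chunks_done=2
Byte 30 = '0': mode=DATA remaining=3 emitted=18 chunks_done=2
Byte 31 = 'w': mode=DATA remaining=2 emitted=19 chunks_done=2

Answer: DATA 2 19 2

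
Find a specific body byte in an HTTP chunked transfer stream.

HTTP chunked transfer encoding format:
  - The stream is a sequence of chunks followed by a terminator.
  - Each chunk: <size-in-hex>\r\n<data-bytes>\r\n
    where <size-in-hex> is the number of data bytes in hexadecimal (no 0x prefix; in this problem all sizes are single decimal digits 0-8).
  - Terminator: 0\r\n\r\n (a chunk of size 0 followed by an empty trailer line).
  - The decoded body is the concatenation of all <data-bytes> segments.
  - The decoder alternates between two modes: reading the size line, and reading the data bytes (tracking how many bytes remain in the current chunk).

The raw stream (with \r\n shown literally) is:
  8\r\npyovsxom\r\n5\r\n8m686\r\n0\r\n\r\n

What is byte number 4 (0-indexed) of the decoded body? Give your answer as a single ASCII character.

Answer: s

Derivation:
Chunk 1: stream[0..1]='8' size=0x8=8, data at stream[3..11]='pyovsxom' -> body[0..8], body so far='pyovsxom'
Chunk 2: stream[13..14]='5' size=0x5=5, data at stream[16..21]='8m686' -> body[8..13], body so far='pyovsxom8m686'
Chunk 3: stream[23..24]='0' size=0 (terminator). Final body='pyovsxom8m686' (13 bytes)
Body byte 4 = 's'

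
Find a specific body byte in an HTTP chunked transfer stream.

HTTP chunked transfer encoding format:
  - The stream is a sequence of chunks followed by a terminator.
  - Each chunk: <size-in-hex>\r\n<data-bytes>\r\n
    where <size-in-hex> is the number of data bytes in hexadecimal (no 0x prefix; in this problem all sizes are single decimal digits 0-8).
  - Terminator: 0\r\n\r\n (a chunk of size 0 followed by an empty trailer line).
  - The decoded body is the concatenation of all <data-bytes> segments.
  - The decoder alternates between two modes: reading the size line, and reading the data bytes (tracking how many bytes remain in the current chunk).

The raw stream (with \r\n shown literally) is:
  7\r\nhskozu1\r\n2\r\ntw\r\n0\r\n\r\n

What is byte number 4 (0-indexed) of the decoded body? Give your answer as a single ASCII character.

Chunk 1: stream[0..1]='7' size=0x7=7, data at stream[3..10]='hskozu1' -> body[0..7], body so far='hskozu1'
Chunk 2: stream[12..13]='2' size=0x2=2, data at stream[15..17]='tw' -> body[7..9], body so far='hskozu1tw'
Chunk 3: stream[19..20]='0' size=0 (terminator). Final body='hskozu1tw' (9 bytes)
Body byte 4 = 'z'

Answer: z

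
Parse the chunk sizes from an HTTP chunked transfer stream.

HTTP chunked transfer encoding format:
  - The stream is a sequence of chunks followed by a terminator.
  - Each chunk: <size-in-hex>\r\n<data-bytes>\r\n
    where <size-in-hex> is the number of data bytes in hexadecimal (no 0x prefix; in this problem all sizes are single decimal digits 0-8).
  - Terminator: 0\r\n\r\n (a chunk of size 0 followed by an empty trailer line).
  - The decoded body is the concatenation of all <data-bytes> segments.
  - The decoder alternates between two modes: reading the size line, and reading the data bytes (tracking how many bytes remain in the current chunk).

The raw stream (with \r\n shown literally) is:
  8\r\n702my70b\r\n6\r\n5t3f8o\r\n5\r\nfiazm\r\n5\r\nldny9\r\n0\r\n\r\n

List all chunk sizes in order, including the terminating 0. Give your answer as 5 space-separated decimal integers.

Answer: 8 6 5 5 0

Derivation:
Chunk 1: stream[0..1]='8' size=0x8=8, data at stream[3..11]='702my70b' -> body[0..8], body so far='702my70b'
Chunk 2: stream[13..14]='6' size=0x6=6, data at stream[16..22]='5t3f8o' -> body[8..14], body so far='702my70b5t3f8o'
Chunk 3: stream[24..25]='5' size=0x5=5, data at stream[27..32]='fiazm' -> body[14..19], body so far='702my70b5t3f8ofiazm'
Chunk 4: stream[34..35]='5' size=0x5=5, data at stream[37..42]='ldny9' -> body[19..24], body so far='702my70b5t3f8ofiazmldny9'
Chunk 5: stream[44..45]='0' size=0 (terminator). Final body='702my70b5t3f8ofiazmldny9' (24 bytes)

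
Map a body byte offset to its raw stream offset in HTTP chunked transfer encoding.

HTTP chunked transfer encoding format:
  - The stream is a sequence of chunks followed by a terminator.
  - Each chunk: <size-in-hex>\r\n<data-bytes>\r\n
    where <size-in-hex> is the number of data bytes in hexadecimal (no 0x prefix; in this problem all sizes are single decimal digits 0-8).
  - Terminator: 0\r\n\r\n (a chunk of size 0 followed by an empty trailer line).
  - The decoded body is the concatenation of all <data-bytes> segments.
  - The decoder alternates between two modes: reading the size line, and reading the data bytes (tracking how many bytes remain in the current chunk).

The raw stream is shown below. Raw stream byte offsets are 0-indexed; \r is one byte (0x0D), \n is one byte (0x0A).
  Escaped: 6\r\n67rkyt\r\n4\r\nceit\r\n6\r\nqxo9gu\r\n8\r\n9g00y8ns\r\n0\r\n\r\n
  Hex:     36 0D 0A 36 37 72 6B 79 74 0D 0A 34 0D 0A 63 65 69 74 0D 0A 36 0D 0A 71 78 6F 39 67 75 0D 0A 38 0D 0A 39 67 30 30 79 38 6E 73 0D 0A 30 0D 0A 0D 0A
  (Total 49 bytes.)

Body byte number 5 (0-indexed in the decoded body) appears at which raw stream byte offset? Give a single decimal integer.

Answer: 8

Derivation:
Chunk 1: stream[0..1]='6' size=0x6=6, data at stream[3..9]='67rkyt' -> body[0..6], body so far='67rkyt'
Chunk 2: stream[11..12]='4' size=0x4=4, data at stream[14..18]='ceit' -> body[6..10], body so far='67rkytceit'
Chunk 3: stream[20..21]='6' size=0x6=6, data at stream[23..29]='qxo9gu' -> body[10..16], body so far='67rkytceitqxo9gu'
Chunk 4: stream[31..32]='8' size=0x8=8, data at stream[34..42]='9g00y8ns' -> body[16..24], body so far='67rkytceitqxo9gu9g00y8ns'
Chunk 5: stream[44..45]='0' size=0 (terminator). Final body='67rkytceitqxo9gu9g00y8ns' (24 bytes)
Body byte 5 at stream offset 8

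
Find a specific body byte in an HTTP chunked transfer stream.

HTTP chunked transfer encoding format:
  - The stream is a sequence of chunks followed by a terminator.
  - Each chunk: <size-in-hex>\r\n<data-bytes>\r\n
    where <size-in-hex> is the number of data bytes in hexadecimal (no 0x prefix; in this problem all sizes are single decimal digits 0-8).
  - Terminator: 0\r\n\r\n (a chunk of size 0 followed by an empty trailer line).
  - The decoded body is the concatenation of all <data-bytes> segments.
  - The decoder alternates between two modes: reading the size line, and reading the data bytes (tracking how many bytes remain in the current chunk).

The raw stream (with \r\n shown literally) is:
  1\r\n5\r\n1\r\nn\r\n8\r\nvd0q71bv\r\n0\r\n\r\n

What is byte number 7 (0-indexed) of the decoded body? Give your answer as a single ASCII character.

Answer: 1

Derivation:
Chunk 1: stream[0..1]='1' size=0x1=1, data at stream[3..4]='5' -> body[0..1], body so far='5'
Chunk 2: stream[6..7]='1' size=0x1=1, data at stream[9..10]='n' -> body[1..2], body so far='5n'
Chunk 3: stream[12..13]='8' size=0x8=8, data at stream[15..23]='vd0q71bv' -> body[2..10], body so far='5nvd0q71bv'
Chunk 4: stream[25..26]='0' size=0 (terminator). Final body='5nvd0q71bv' (10 bytes)
Body byte 7 = '1'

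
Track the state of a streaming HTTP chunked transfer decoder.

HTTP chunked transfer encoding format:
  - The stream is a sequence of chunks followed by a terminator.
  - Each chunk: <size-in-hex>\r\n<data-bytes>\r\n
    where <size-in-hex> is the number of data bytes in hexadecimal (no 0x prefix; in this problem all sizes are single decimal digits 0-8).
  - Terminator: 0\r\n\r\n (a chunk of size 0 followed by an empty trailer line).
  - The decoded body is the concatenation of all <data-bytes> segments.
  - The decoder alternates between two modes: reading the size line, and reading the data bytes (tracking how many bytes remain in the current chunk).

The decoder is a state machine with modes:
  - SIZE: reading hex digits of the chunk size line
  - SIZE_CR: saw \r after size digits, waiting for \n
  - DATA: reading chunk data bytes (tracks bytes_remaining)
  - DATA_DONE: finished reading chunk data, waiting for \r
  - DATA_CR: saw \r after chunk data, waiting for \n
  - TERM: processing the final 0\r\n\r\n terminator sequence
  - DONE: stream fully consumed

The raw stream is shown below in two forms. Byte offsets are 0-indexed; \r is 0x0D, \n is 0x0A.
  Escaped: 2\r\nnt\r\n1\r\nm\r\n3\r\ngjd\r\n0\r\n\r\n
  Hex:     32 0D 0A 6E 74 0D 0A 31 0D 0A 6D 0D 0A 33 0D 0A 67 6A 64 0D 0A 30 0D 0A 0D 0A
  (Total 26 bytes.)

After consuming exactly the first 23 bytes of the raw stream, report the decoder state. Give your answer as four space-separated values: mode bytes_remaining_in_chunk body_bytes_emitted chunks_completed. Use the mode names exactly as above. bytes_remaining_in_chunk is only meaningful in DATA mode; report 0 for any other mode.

Answer: SIZE_CR 0 6 3

Derivation:
Byte 0 = '2': mode=SIZE remaining=0 emitted=0 chunks_done=0
Byte 1 = 0x0D: mode=SIZE_CR remaining=0 emitted=0 chunks_done=0
Byte 2 = 0x0A: mode=DATA remaining=2 emitted=0 chunks_done=0
Byte 3 = 'n': mode=DATA remaining=1 emitted=1 chunks_done=0
Byte 4 = 't': mode=DATA_DONE remaining=0 emitted=2 chunks_done=0
Byte 5 = 0x0D: mode=DATA_CR remaining=0 emitted=2 chunks_done=0
Byte 6 = 0x0A: mode=SIZE remaining=0 emitted=2 chunks_done=1
Byte 7 = '1': mode=SIZE remaining=0 emitted=2 chunks_done=1
Byte 8 = 0x0D: mode=SIZE_CR remaining=0 emitted=2 chunks_done=1
Byte 9 = 0x0A: mode=DATA remaining=1 emitted=2 chunks_done=1
Byte 10 = 'm': mode=DATA_DONE remaining=0 emitted=3 chunks_done=1
Byte 11 = 0x0D: mode=DATA_CR remaining=0 emitted=3 chunks_done=1
Byte 12 = 0x0A: mode=SIZE remaining=0 emitted=3 chunks_done=2
Byte 13 = '3': mode=SIZE remaining=0 emitted=3 chunks_done=2
Byte 14 = 0x0D: mode=SIZE_CR remaining=0 emitted=3 chunks_done=2
Byte 15 = 0x0A: mode=DATA remaining=3 emitted=3 chunks_done=2
Byte 16 = 'g': mode=DATA remaining=2 emitted=4 chunks_done=2
Byte 17 = 'j': mode=DATA remaining=1 emitted=5 chunks_done=2
Byte 18 = 'd': mode=DATA_DONE remaining=0 emitted=6 chunks_done=2
Byte 19 = 0x0D: mode=DATA_CR remaining=0 emitted=6 chunks_done=2
Byte 20 = 0x0A: mode=SIZE remaining=0 emitted=6 chunks_done=3
Byte 21 = '0': mode=SIZE remaining=0 emitted=6 chunks_done=3
Byte 22 = 0x0D: mode=SIZE_CR remaining=0 emitted=6 chunks_done=3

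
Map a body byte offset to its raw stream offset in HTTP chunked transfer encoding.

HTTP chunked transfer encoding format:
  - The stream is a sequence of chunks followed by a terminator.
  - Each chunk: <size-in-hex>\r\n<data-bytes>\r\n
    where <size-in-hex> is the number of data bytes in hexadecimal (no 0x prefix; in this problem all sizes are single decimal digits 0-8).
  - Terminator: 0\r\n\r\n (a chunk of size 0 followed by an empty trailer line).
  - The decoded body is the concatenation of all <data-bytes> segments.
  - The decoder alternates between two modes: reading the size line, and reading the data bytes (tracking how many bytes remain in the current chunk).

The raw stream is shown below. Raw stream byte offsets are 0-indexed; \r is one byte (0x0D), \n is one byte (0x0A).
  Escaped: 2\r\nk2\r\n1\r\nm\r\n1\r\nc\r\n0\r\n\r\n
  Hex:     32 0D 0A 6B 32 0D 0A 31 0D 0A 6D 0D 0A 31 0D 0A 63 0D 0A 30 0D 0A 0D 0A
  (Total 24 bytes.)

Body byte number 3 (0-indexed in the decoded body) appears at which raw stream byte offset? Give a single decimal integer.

Chunk 1: stream[0..1]='2' size=0x2=2, data at stream[3..5]='k2' -> body[0..2], body so far='k2'
Chunk 2: stream[7..8]='1' size=0x1=1, data at stream[10..11]='m' -> body[2..3], body so far='k2m'
Chunk 3: stream[13..14]='1' size=0x1=1, data at stream[16..17]='c' -> body[3..4], body so far='k2mc'
Chunk 4: stream[19..20]='0' size=0 (terminator). Final body='k2mc' (4 bytes)
Body byte 3 at stream offset 16

Answer: 16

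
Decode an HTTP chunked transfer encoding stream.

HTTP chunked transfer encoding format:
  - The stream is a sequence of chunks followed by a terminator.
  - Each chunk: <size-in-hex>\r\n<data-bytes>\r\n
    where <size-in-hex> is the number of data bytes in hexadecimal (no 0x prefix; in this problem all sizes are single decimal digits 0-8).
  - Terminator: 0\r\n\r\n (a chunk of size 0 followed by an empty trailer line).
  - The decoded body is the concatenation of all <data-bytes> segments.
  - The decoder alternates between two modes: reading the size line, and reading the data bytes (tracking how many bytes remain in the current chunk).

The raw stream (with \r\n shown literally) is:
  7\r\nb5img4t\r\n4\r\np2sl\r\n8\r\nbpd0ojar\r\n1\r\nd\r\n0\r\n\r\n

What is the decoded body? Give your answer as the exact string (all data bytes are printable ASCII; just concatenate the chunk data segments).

Chunk 1: stream[0..1]='7' size=0x7=7, data at stream[3..10]='b5img4t' -> body[0..7], body so far='b5img4t'
Chunk 2: stream[12..13]='4' size=0x4=4, data at stream[15..19]='p2sl' -> body[7..11], body so far='b5img4tp2sl'
Chunk 3: stream[21..22]='8' size=0x8=8, data at stream[24..32]='bpd0ojar' -> body[11..19], body so far='b5img4tp2slbpd0ojar'
Chunk 4: stream[34..35]='1' size=0x1=1, data at stream[37..38]='d' -> body[19..20], body so far='b5img4tp2slbpd0ojard'
Chunk 5: stream[40..41]='0' size=0 (terminator). Final body='b5img4tp2slbpd0ojard' (20 bytes)

Answer: b5img4tp2slbpd0ojard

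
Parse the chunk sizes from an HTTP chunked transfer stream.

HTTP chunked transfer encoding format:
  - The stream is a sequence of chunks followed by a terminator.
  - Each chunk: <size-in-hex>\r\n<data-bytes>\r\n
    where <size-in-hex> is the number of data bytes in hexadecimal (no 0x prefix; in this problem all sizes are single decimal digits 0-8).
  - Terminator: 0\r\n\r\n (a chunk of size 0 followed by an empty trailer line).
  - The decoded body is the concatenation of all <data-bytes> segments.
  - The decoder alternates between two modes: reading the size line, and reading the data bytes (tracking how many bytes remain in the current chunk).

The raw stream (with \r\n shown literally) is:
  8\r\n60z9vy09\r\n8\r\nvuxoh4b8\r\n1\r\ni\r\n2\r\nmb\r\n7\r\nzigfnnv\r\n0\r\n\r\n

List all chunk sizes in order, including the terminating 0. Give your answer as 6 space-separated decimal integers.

Answer: 8 8 1 2 7 0

Derivation:
Chunk 1: stream[0..1]='8' size=0x8=8, data at stream[3..11]='60z9vy09' -> body[0..8], body so far='60z9vy09'
Chunk 2: stream[13..14]='8' size=0x8=8, data at stream[16..24]='vuxoh4b8' -> body[8..16], body so far='60z9vy09vuxoh4b8'
Chunk 3: stream[26..27]='1' size=0x1=1, data at stream[29..30]='i' -> body[16..17], body so far='60z9vy09vuxoh4b8i'
Chunk 4: stream[32..33]='2' size=0x2=2, data at stream[35..37]='mb' -> body[17..19], body so far='60z9vy09vuxoh4b8imb'
Chunk 5: stream[39..40]='7' size=0x7=7, data at stream[42..49]='zigfnnv' -> body[19..26], body so far='60z9vy09vuxoh4b8imbzigfnnv'
Chunk 6: stream[51..52]='0' size=0 (terminator). Final body='60z9vy09vuxoh4b8imbzigfnnv' (26 bytes)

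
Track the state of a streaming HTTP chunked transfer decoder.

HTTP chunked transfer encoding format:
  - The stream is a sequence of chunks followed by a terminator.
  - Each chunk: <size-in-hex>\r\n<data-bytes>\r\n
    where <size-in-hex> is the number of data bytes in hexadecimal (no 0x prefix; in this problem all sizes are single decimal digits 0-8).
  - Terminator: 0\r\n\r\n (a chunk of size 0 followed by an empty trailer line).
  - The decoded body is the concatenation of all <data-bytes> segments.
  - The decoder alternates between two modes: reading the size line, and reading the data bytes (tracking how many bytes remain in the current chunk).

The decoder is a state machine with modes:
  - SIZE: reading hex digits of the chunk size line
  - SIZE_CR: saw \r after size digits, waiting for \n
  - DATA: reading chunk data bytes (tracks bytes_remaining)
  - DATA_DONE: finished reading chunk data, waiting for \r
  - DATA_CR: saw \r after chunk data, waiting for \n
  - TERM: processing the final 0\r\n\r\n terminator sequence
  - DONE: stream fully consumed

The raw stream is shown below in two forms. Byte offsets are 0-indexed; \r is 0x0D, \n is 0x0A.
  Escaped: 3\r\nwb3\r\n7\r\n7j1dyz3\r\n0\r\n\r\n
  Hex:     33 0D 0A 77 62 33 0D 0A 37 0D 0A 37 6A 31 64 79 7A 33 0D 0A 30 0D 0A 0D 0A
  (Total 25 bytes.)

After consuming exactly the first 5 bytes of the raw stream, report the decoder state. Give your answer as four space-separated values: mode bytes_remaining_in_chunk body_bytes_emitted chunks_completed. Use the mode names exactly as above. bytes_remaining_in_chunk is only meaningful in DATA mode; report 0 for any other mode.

Byte 0 = '3': mode=SIZE remaining=0 emitted=0 chunks_done=0
Byte 1 = 0x0D: mode=SIZE_CR remaining=0 emitted=0 chunks_done=0
Byte 2 = 0x0A: mode=DATA remaining=3 emitted=0 chunks_done=0
Byte 3 = 'w': mode=DATA remaining=2 emitted=1 chunks_done=0
Byte 4 = 'b': mode=DATA remaining=1 emitted=2 chunks_done=0

Answer: DATA 1 2 0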